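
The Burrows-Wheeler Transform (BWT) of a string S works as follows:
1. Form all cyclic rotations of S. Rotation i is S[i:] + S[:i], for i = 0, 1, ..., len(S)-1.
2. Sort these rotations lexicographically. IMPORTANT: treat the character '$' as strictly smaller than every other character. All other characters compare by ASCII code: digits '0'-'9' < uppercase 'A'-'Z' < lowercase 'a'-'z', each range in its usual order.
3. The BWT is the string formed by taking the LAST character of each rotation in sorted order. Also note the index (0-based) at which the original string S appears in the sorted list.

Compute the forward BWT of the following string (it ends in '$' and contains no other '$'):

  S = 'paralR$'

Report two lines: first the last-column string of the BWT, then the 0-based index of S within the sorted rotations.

All 7 rotations (rotation i = S[i:]+S[:i]):
  rot[0] = paralR$
  rot[1] = aralR$p
  rot[2] = ralR$pa
  rot[3] = alR$par
  rot[4] = lR$para
  rot[5] = R$paral
  rot[6] = $paralR
Sorted (with $ < everything):
  sorted[0] = $paralR  (last char: 'R')
  sorted[1] = R$paral  (last char: 'l')
  sorted[2] = alR$par  (last char: 'r')
  sorted[3] = aralR$p  (last char: 'p')
  sorted[4] = lR$para  (last char: 'a')
  sorted[5] = paralR$  (last char: '$')
  sorted[6] = ralR$pa  (last char: 'a')
Last column: Rlrpa$a
Original string S is at sorted index 5

Answer: Rlrpa$a
5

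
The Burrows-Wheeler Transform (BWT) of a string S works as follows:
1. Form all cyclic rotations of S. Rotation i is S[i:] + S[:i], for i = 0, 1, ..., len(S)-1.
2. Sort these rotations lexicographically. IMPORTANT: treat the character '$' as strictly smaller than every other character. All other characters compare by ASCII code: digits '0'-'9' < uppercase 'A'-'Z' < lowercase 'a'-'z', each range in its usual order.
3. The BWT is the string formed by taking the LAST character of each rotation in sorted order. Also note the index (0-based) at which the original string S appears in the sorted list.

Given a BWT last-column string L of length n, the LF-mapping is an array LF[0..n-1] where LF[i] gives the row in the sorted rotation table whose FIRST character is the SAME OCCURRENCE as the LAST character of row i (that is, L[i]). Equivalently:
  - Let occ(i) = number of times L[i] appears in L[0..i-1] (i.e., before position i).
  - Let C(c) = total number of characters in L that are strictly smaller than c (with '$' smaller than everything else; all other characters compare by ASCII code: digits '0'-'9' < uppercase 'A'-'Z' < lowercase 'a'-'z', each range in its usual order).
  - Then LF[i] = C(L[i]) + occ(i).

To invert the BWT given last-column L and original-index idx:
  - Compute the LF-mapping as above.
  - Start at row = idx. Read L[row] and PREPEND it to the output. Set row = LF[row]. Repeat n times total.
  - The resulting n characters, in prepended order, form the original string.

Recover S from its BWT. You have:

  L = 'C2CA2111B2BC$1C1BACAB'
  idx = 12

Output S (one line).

LF mapping: 16 6 17 9 7 1 2 3 12 8 13 18 0 4 19 5 14 10 20 11 15
Walk LF starting at row 12, prepending L[row]:
  step 1: row=12, L[12]='$', prepend. Next row=LF[12]=0
  step 2: row=0, L[0]='C', prepend. Next row=LF[0]=16
  step 3: row=16, L[16]='B', prepend. Next row=LF[16]=14
  step 4: row=14, L[14]='C', prepend. Next row=LF[14]=19
  step 5: row=19, L[19]='A', prepend. Next row=LF[19]=11
  step 6: row=11, L[11]='C', prepend. Next row=LF[11]=18
  step 7: row=18, L[18]='C', prepend. Next row=LF[18]=20
  step 8: row=20, L[20]='B', prepend. Next row=LF[20]=15
  step 9: row=15, L[15]='1', prepend. Next row=LF[15]=5
  step 10: row=5, L[5]='1', prepend. Next row=LF[5]=1
  step 11: row=1, L[1]='2', prepend. Next row=LF[1]=6
  step 12: row=6, L[6]='1', prepend. Next row=LF[6]=2
  step 13: row=2, L[2]='C', prepend. Next row=LF[2]=17
  step 14: row=17, L[17]='A', prepend. Next row=LF[17]=10
  step 15: row=10, L[10]='B', prepend. Next row=LF[10]=13
  step 16: row=13, L[13]='1', prepend. Next row=LF[13]=4
  step 17: row=4, L[4]='2', prepend. Next row=LF[4]=7
  step 18: row=7, L[7]='1', prepend. Next row=LF[7]=3
  step 19: row=3, L[3]='A', prepend. Next row=LF[3]=9
  step 20: row=9, L[9]='2', prepend. Next row=LF[9]=8
  step 21: row=8, L[8]='B', prepend. Next row=LF[8]=12
Reversed output: B2A121BAC1211BCCACBC$

Answer: B2A121BAC1211BCCACBC$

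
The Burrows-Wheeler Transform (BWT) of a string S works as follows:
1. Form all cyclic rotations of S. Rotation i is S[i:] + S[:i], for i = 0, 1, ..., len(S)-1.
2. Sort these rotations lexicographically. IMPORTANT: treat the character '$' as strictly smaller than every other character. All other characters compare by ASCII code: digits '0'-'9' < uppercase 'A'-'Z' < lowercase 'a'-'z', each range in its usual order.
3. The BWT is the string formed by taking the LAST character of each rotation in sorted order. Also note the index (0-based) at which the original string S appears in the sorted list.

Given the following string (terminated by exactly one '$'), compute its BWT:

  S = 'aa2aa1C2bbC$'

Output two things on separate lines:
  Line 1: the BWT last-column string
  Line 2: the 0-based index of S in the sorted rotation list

All 12 rotations (rotation i = S[i:]+S[:i]):
  rot[0] = aa2aa1C2bbC$
  rot[1] = a2aa1C2bbC$a
  rot[2] = 2aa1C2bbC$aa
  rot[3] = aa1C2bbC$aa2
  rot[4] = a1C2bbC$aa2a
  rot[5] = 1C2bbC$aa2aa
  rot[6] = C2bbC$aa2aa1
  rot[7] = 2bbC$aa2aa1C
  rot[8] = bbC$aa2aa1C2
  rot[9] = bC$aa2aa1C2b
  rot[10] = C$aa2aa1C2bb
  rot[11] = $aa2aa1C2bbC
Sorted (with $ < everything):
  sorted[0] = $aa2aa1C2bbC  (last char: 'C')
  sorted[1] = 1C2bbC$aa2aa  (last char: 'a')
  sorted[2] = 2aa1C2bbC$aa  (last char: 'a')
  sorted[3] = 2bbC$aa2aa1C  (last char: 'C')
  sorted[4] = C$aa2aa1C2bb  (last char: 'b')
  sorted[5] = C2bbC$aa2aa1  (last char: '1')
  sorted[6] = a1C2bbC$aa2a  (last char: 'a')
  sorted[7] = a2aa1C2bbC$a  (last char: 'a')
  sorted[8] = aa1C2bbC$aa2  (last char: '2')
  sorted[9] = aa2aa1C2bbC$  (last char: '$')
  sorted[10] = bC$aa2aa1C2b  (last char: 'b')
  sorted[11] = bbC$aa2aa1C2  (last char: '2')
Last column: CaaCb1aa2$b2
Original string S is at sorted index 9

Answer: CaaCb1aa2$b2
9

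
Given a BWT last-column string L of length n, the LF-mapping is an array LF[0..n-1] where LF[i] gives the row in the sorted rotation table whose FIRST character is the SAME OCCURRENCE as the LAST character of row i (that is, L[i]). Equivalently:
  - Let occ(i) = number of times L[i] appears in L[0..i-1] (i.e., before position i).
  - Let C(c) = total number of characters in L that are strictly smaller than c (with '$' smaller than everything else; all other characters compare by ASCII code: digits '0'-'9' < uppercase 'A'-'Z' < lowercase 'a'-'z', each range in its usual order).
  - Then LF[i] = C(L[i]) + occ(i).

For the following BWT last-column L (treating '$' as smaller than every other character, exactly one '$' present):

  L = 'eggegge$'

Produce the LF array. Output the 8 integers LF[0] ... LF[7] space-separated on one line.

Char counts: '$':1, 'e':3, 'g':4
C (first-col start): C('$')=0, C('e')=1, C('g')=4
L[0]='e': occ=0, LF[0]=C('e')+0=1+0=1
L[1]='g': occ=0, LF[1]=C('g')+0=4+0=4
L[2]='g': occ=1, LF[2]=C('g')+1=4+1=5
L[3]='e': occ=1, LF[3]=C('e')+1=1+1=2
L[4]='g': occ=2, LF[4]=C('g')+2=4+2=6
L[5]='g': occ=3, LF[5]=C('g')+3=4+3=7
L[6]='e': occ=2, LF[6]=C('e')+2=1+2=3
L[7]='$': occ=0, LF[7]=C('$')+0=0+0=0

Answer: 1 4 5 2 6 7 3 0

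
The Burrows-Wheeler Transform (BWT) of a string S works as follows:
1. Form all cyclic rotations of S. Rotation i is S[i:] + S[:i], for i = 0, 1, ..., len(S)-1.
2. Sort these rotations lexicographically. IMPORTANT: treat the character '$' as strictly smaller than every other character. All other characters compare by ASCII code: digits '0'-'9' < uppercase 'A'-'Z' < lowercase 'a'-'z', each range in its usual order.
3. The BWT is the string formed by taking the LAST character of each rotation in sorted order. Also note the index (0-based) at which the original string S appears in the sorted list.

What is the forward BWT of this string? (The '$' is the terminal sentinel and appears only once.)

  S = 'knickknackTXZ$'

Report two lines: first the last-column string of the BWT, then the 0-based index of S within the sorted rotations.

All 14 rotations (rotation i = S[i:]+S[:i]):
  rot[0] = knickknackTXZ$
  rot[1] = nickknackTXZ$k
  rot[2] = ickknackTXZ$kn
  rot[3] = ckknackTXZ$kni
  rot[4] = kknackTXZ$knic
  rot[5] = knackTXZ$knick
  rot[6] = nackTXZ$knickk
  rot[7] = ackTXZ$knickkn
  rot[8] = ckTXZ$knickkna
  rot[9] = kTXZ$knickknac
  rot[10] = TXZ$knickknack
  rot[11] = XZ$knickknackT
  rot[12] = Z$knickknackTX
  rot[13] = $knickknackTXZ
Sorted (with $ < everything):
  sorted[0] = $knickknackTXZ  (last char: 'Z')
  sorted[1] = TXZ$knickknack  (last char: 'k')
  sorted[2] = XZ$knickknackT  (last char: 'T')
  sorted[3] = Z$knickknackTX  (last char: 'X')
  sorted[4] = ackTXZ$knickkn  (last char: 'n')
  sorted[5] = ckTXZ$knickkna  (last char: 'a')
  sorted[6] = ckknackTXZ$kni  (last char: 'i')
  sorted[7] = ickknackTXZ$kn  (last char: 'n')
  sorted[8] = kTXZ$knickknac  (last char: 'c')
  sorted[9] = kknackTXZ$knic  (last char: 'c')
  sorted[10] = knackTXZ$knick  (last char: 'k')
  sorted[11] = knickknackTXZ$  (last char: '$')
  sorted[12] = nackTXZ$knickk  (last char: 'k')
  sorted[13] = nickknackTXZ$k  (last char: 'k')
Last column: ZkTXnaincck$kk
Original string S is at sorted index 11

Answer: ZkTXnaincck$kk
11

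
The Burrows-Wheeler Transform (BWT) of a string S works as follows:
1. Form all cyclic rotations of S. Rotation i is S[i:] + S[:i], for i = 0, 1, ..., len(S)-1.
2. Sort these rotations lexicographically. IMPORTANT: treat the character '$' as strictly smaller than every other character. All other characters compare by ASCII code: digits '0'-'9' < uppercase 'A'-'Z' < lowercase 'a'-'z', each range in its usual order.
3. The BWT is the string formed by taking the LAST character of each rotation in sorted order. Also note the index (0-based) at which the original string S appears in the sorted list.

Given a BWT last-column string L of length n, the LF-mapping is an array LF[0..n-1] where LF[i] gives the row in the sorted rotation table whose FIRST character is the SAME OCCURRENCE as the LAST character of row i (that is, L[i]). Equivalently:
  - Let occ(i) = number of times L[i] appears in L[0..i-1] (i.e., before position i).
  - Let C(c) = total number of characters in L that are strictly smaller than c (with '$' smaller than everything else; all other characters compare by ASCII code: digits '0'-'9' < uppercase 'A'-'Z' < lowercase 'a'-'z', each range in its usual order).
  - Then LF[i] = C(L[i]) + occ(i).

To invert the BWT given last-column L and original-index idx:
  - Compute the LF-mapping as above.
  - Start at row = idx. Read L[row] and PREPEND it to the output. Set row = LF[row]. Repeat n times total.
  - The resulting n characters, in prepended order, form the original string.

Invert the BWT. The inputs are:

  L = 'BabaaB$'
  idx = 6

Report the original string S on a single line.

Answer: bBaaaB$

Derivation:
LF mapping: 1 3 6 4 5 2 0
Walk LF starting at row 6, prepending L[row]:
  step 1: row=6, L[6]='$', prepend. Next row=LF[6]=0
  step 2: row=0, L[0]='B', prepend. Next row=LF[0]=1
  step 3: row=1, L[1]='a', prepend. Next row=LF[1]=3
  step 4: row=3, L[3]='a', prepend. Next row=LF[3]=4
  step 5: row=4, L[4]='a', prepend. Next row=LF[4]=5
  step 6: row=5, L[5]='B', prepend. Next row=LF[5]=2
  step 7: row=2, L[2]='b', prepend. Next row=LF[2]=6
Reversed output: bBaaaB$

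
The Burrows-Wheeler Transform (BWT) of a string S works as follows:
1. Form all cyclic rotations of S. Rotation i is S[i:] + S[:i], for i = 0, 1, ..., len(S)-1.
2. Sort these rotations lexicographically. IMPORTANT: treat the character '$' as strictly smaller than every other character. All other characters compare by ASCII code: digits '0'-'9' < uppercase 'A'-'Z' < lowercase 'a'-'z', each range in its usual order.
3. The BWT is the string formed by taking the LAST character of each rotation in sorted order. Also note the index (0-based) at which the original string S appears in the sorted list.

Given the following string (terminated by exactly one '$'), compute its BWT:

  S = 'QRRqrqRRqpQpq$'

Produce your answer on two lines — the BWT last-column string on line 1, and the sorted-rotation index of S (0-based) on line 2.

All 14 rotations (rotation i = S[i:]+S[:i]):
  rot[0] = QRRqrqRRqpQpq$
  rot[1] = RRqrqRRqpQpq$Q
  rot[2] = RqrqRRqpQpq$QR
  rot[3] = qrqRRqpQpq$QRR
  rot[4] = rqRRqpQpq$QRRq
  rot[5] = qRRqpQpq$QRRqr
  rot[6] = RRqpQpq$QRRqrq
  rot[7] = RqpQpq$QRRqrqR
  rot[8] = qpQpq$QRRqrqRR
  rot[9] = pQpq$QRRqrqRRq
  rot[10] = Qpq$QRRqrqRRqp
  rot[11] = pq$QRRqrqRRqpQ
  rot[12] = q$QRRqrqRRqpQp
  rot[13] = $QRRqrqRRqpQpq
Sorted (with $ < everything):
  sorted[0] = $QRRqrqRRqpQpq  (last char: 'q')
  sorted[1] = QRRqrqRRqpQpq$  (last char: '$')
  sorted[2] = Qpq$QRRqrqRRqp  (last char: 'p')
  sorted[3] = RRqpQpq$QRRqrq  (last char: 'q')
  sorted[4] = RRqrqRRqpQpq$Q  (last char: 'Q')
  sorted[5] = RqpQpq$QRRqrqR  (last char: 'R')
  sorted[6] = RqrqRRqpQpq$QR  (last char: 'R')
  sorted[7] = pQpq$QRRqrqRRq  (last char: 'q')
  sorted[8] = pq$QRRqrqRRqpQ  (last char: 'Q')
  sorted[9] = q$QRRqrqRRqpQp  (last char: 'p')
  sorted[10] = qRRqpQpq$QRRqr  (last char: 'r')
  sorted[11] = qpQpq$QRRqrqRR  (last char: 'R')
  sorted[12] = qrqRRqpQpq$QRR  (last char: 'R')
  sorted[13] = rqRRqpQpq$QRRq  (last char: 'q')
Last column: q$pqQRRqQprRRq
Original string S is at sorted index 1

Answer: q$pqQRRqQprRRq
1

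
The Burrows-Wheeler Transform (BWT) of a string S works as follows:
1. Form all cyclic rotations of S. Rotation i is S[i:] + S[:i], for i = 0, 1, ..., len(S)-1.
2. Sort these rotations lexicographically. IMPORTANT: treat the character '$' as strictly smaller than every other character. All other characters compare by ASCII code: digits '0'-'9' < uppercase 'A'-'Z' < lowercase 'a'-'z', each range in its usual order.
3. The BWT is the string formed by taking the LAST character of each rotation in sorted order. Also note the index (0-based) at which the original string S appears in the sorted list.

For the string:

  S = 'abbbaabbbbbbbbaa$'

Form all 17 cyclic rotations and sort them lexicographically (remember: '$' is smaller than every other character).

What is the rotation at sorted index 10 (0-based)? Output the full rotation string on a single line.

All 17 rotations (rotation i = S[i:]+S[:i]):
  rot[0] = abbbaabbbbbbbbaa$
  rot[1] = bbbaabbbbbbbbaa$a
  rot[2] = bbaabbbbbbbbaa$ab
  rot[3] = baabbbbbbbbaa$abb
  rot[4] = aabbbbbbbbaa$abbb
  rot[5] = abbbbbbbbaa$abbba
  rot[6] = bbbbbbbbaa$abbbaa
  rot[7] = bbbbbbbaa$abbbaab
  rot[8] = bbbbbbaa$abbbaabb
  rot[9] = bbbbbaa$abbbaabbb
  rot[10] = bbbbaa$abbbaabbbb
  rot[11] = bbbaa$abbbaabbbbb
  rot[12] = bbaa$abbbaabbbbbb
  rot[13] = baa$abbbaabbbbbbb
  rot[14] = aa$abbbaabbbbbbbb
  rot[15] = a$abbbaabbbbbbbba
  rot[16] = $abbbaabbbbbbbbaa
Sorted (with $ < everything):
  sorted[0] = $abbbaabbbbbbbbaa
  sorted[1] = a$abbbaabbbbbbbba
  sorted[2] = aa$abbbaabbbbbbbb
  sorted[3] = aabbbbbbbbaa$abbb
  sorted[4] = abbbaabbbbbbbbaa$
  sorted[5] = abbbbbbbbaa$abbba
  sorted[6] = baa$abbbaabbbbbbb
  sorted[7] = baabbbbbbbbaa$abb
  sorted[8] = bbaa$abbbaabbbbbb
  sorted[9] = bbaabbbbbbbbaa$ab
  sorted[10] = bbbaa$abbbaabbbbb
  sorted[11] = bbbaabbbbbbbbaa$a
  sorted[12] = bbbbaa$abbbaabbbb
  sorted[13] = bbbbbaa$abbbaabbb
  sorted[14] = bbbbbbaa$abbbaabb
  sorted[15] = bbbbbbbaa$abbbaab
  sorted[16] = bbbbbbbbaa$abbbaa
sorted[10] = bbbaa$abbbaabbbbb

Answer: bbbaa$abbbaabbbbb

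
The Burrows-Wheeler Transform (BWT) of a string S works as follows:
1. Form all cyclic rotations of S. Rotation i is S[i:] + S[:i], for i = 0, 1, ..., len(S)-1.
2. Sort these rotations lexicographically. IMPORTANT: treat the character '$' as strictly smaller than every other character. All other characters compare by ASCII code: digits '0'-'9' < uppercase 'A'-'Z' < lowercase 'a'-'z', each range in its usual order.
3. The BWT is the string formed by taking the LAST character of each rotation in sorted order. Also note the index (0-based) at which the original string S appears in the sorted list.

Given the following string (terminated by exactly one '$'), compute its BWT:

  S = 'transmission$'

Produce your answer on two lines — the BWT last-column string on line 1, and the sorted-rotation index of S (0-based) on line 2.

All 13 rotations (rotation i = S[i:]+S[:i]):
  rot[0] = transmission$
  rot[1] = ransmission$t
  rot[2] = ansmission$tr
  rot[3] = nsmission$tra
  rot[4] = smission$tran
  rot[5] = mission$trans
  rot[6] = ission$transm
  rot[7] = ssion$transmi
  rot[8] = sion$transmis
  rot[9] = ion$transmiss
  rot[10] = on$transmissi
  rot[11] = n$transmissio
  rot[12] = $transmission
Sorted (with $ < everything):
  sorted[0] = $transmission  (last char: 'n')
  sorted[1] = ansmission$tr  (last char: 'r')
  sorted[2] = ion$transmiss  (last char: 's')
  sorted[3] = ission$transm  (last char: 'm')
  sorted[4] = mission$trans  (last char: 's')
  sorted[5] = n$transmissio  (last char: 'o')
  sorted[6] = nsmission$tra  (last char: 'a')
  sorted[7] = on$transmissi  (last char: 'i')
  sorted[8] = ransmission$t  (last char: 't')
  sorted[9] = sion$transmis  (last char: 's')
  sorted[10] = smission$tran  (last char: 'n')
  sorted[11] = ssion$transmi  (last char: 'i')
  sorted[12] = transmission$  (last char: '$')
Last column: nrsmsoaitsni$
Original string S is at sorted index 12

Answer: nrsmsoaitsni$
12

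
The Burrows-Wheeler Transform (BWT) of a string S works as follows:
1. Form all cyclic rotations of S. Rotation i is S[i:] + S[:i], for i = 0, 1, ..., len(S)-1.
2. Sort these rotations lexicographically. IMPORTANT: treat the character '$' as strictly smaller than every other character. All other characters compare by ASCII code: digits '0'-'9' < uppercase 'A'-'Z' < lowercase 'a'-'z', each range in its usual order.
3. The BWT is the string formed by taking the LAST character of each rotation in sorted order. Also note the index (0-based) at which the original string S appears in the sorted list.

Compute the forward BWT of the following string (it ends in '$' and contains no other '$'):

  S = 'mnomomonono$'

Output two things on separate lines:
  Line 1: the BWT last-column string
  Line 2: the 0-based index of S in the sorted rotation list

All 12 rotations (rotation i = S[i:]+S[:i]):
  rot[0] = mnomomonono$
  rot[1] = nomomonono$m
  rot[2] = omomonono$mn
  rot[3] = momonono$mno
  rot[4] = omonono$mnom
  rot[5] = monono$mnomo
  rot[6] = onono$mnomom
  rot[7] = nono$mnomomo
  rot[8] = ono$mnomomon
  rot[9] = no$mnomomono
  rot[10] = o$mnomomonon
  rot[11] = $mnomomonono
Sorted (with $ < everything):
  sorted[0] = $mnomomonono  (last char: 'o')
  sorted[1] = mnomomonono$  (last char: '$')
  sorted[2] = momonono$mno  (last char: 'o')
  sorted[3] = monono$mnomo  (last char: 'o')
  sorted[4] = no$mnomomono  (last char: 'o')
  sorted[5] = nomomonono$m  (last char: 'm')
  sorted[6] = nono$mnomomo  (last char: 'o')
  sorted[7] = o$mnomomonon  (last char: 'n')
  sorted[8] = omomonono$mn  (last char: 'n')
  sorted[9] = omonono$mnom  (last char: 'm')
  sorted[10] = ono$mnomomon  (last char: 'n')
  sorted[11] = onono$mnomom  (last char: 'm')
Last column: o$ooomonnmnm
Original string S is at sorted index 1

Answer: o$ooomonnmnm
1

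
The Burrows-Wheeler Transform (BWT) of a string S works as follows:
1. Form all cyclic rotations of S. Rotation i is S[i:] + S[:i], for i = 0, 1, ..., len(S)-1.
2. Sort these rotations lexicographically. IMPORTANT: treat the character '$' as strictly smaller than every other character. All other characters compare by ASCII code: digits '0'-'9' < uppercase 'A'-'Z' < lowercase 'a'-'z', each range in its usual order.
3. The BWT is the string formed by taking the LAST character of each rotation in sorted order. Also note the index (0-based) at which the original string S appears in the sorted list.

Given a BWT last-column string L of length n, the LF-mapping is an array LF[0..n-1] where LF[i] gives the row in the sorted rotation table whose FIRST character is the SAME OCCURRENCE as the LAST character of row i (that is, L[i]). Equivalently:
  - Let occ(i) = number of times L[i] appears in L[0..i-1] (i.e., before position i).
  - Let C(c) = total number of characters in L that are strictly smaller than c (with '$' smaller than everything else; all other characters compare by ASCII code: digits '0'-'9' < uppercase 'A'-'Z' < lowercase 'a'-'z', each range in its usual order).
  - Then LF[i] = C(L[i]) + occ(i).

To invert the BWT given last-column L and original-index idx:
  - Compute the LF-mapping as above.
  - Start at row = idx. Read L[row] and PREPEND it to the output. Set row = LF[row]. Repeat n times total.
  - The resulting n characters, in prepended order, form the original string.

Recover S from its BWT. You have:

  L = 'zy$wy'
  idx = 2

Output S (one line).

Answer: ywyz$

Derivation:
LF mapping: 4 2 0 1 3
Walk LF starting at row 2, prepending L[row]:
  step 1: row=2, L[2]='$', prepend. Next row=LF[2]=0
  step 2: row=0, L[0]='z', prepend. Next row=LF[0]=4
  step 3: row=4, L[4]='y', prepend. Next row=LF[4]=3
  step 4: row=3, L[3]='w', prepend. Next row=LF[3]=1
  step 5: row=1, L[1]='y', prepend. Next row=LF[1]=2
Reversed output: ywyz$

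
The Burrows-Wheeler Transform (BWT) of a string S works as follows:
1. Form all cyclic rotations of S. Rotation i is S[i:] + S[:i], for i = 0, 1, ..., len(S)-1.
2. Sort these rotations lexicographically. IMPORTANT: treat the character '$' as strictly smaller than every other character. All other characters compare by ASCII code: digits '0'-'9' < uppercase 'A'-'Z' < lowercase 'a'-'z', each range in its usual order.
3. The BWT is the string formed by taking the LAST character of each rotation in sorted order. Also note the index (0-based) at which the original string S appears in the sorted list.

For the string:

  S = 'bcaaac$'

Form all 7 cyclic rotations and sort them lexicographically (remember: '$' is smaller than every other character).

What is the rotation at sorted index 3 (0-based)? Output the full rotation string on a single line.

All 7 rotations (rotation i = S[i:]+S[:i]):
  rot[0] = bcaaac$
  rot[1] = caaac$b
  rot[2] = aaac$bc
  rot[3] = aac$bca
  rot[4] = ac$bcaa
  rot[5] = c$bcaaa
  rot[6] = $bcaaac
Sorted (with $ < everything):
  sorted[0] = $bcaaac
  sorted[1] = aaac$bc
  sorted[2] = aac$bca
  sorted[3] = ac$bcaa
  sorted[4] = bcaaac$
  sorted[5] = c$bcaaa
  sorted[6] = caaac$b
sorted[3] = ac$bcaa

Answer: ac$bcaa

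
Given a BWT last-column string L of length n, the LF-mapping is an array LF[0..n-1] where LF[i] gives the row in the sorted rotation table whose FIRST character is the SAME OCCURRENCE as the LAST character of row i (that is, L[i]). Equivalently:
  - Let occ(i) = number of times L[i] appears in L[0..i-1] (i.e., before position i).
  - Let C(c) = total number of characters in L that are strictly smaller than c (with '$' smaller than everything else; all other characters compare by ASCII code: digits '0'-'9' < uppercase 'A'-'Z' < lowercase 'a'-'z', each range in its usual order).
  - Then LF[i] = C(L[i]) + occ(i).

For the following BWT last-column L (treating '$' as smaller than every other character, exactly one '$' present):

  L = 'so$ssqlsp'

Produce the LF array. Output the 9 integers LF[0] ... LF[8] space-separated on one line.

Answer: 5 2 0 6 7 4 1 8 3

Derivation:
Char counts: '$':1, 'l':1, 'o':1, 'p':1, 'q':1, 's':4
C (first-col start): C('$')=0, C('l')=1, C('o')=2, C('p')=3, C('q')=4, C('s')=5
L[0]='s': occ=0, LF[0]=C('s')+0=5+0=5
L[1]='o': occ=0, LF[1]=C('o')+0=2+0=2
L[2]='$': occ=0, LF[2]=C('$')+0=0+0=0
L[3]='s': occ=1, LF[3]=C('s')+1=5+1=6
L[4]='s': occ=2, LF[4]=C('s')+2=5+2=7
L[5]='q': occ=0, LF[5]=C('q')+0=4+0=4
L[6]='l': occ=0, LF[6]=C('l')+0=1+0=1
L[7]='s': occ=3, LF[7]=C('s')+3=5+3=8
L[8]='p': occ=0, LF[8]=C('p')+0=3+0=3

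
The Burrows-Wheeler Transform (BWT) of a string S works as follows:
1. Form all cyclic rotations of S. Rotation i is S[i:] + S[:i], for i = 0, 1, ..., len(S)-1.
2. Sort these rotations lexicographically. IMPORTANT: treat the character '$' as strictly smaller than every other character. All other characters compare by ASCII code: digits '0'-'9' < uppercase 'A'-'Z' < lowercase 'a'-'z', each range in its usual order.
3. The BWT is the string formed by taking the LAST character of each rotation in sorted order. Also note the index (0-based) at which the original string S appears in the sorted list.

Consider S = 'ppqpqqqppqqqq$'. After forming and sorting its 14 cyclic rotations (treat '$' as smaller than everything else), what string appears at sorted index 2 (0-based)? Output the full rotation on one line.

Answer: ppqqqq$ppqpqqq

Derivation:
All 14 rotations (rotation i = S[i:]+S[:i]):
  rot[0] = ppqpqqqppqqqq$
  rot[1] = pqpqqqppqqqq$p
  rot[2] = qpqqqppqqqq$pp
  rot[3] = pqqqppqqqq$ppq
  rot[4] = qqqppqqqq$ppqp
  rot[5] = qqppqqqq$ppqpq
  rot[6] = qppqqqq$ppqpqq
  rot[7] = ppqqqq$ppqpqqq
  rot[8] = pqqqq$ppqpqqqp
  rot[9] = qqqq$ppqpqqqpp
  rot[10] = qqq$ppqpqqqppq
  rot[11] = qq$ppqpqqqppqq
  rot[12] = q$ppqpqqqppqqq
  rot[13] = $ppqpqqqppqqqq
Sorted (with $ < everything):
  sorted[0] = $ppqpqqqppqqqq
  sorted[1] = ppqpqqqppqqqq$
  sorted[2] = ppqqqq$ppqpqqq
  sorted[3] = pqpqqqppqqqq$p
  sorted[4] = pqqqppqqqq$ppq
  sorted[5] = pqqqq$ppqpqqqp
  sorted[6] = q$ppqpqqqppqqq
  sorted[7] = qppqqqq$ppqpqq
  sorted[8] = qpqqqppqqqq$pp
  sorted[9] = qq$ppqpqqqppqq
  sorted[10] = qqppqqqq$ppqpq
  sorted[11] = qqq$ppqpqqqppq
  sorted[12] = qqqppqqqq$ppqp
  sorted[13] = qqqq$ppqpqqqpp
sorted[2] = ppqqqq$ppqpqqq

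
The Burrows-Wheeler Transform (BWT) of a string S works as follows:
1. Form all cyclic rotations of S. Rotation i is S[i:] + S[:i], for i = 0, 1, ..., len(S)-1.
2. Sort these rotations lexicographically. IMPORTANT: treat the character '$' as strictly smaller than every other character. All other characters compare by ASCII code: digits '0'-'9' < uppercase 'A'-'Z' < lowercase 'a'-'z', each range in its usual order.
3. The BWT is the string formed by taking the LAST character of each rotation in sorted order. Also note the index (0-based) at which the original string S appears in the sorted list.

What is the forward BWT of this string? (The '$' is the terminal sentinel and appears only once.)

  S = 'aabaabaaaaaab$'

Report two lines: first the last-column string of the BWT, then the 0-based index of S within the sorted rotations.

Answer: bbaaaab$aaaaaa
7

Derivation:
All 14 rotations (rotation i = S[i:]+S[:i]):
  rot[0] = aabaabaaaaaab$
  rot[1] = abaabaaaaaab$a
  rot[2] = baabaaaaaab$aa
  rot[3] = aabaaaaaab$aab
  rot[4] = abaaaaaab$aaba
  rot[5] = baaaaaab$aabaa
  rot[6] = aaaaaab$aabaab
  rot[7] = aaaaab$aabaaba
  rot[8] = aaaab$aabaabaa
  rot[9] = aaab$aabaabaaa
  rot[10] = aab$aabaabaaaa
  rot[11] = ab$aabaabaaaaa
  rot[12] = b$aabaabaaaaaa
  rot[13] = $aabaabaaaaaab
Sorted (with $ < everything):
  sorted[0] = $aabaabaaaaaab  (last char: 'b')
  sorted[1] = aaaaaab$aabaab  (last char: 'b')
  sorted[2] = aaaaab$aabaaba  (last char: 'a')
  sorted[3] = aaaab$aabaabaa  (last char: 'a')
  sorted[4] = aaab$aabaabaaa  (last char: 'a')
  sorted[5] = aab$aabaabaaaa  (last char: 'a')
  sorted[6] = aabaaaaaab$aab  (last char: 'b')
  sorted[7] = aabaabaaaaaab$  (last char: '$')
  sorted[8] = ab$aabaabaaaaa  (last char: 'a')
  sorted[9] = abaaaaaab$aaba  (last char: 'a')
  sorted[10] = abaabaaaaaab$a  (last char: 'a')
  sorted[11] = b$aabaabaaaaaa  (last char: 'a')
  sorted[12] = baaaaaab$aabaa  (last char: 'a')
  sorted[13] = baabaaaaaab$aa  (last char: 'a')
Last column: bbaaaab$aaaaaa
Original string S is at sorted index 7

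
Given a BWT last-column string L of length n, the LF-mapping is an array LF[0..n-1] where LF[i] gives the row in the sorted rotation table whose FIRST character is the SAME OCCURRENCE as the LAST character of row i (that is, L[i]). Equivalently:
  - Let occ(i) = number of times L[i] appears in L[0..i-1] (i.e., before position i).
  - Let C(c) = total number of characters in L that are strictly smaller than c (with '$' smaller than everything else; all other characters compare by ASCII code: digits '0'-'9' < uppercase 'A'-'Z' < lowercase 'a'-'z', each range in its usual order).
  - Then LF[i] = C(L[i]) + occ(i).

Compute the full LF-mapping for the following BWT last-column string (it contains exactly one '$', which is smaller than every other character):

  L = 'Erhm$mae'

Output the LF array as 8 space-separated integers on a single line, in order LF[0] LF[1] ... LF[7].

Char counts: '$':1, 'E':1, 'a':1, 'e':1, 'h':1, 'm':2, 'r':1
C (first-col start): C('$')=0, C('E')=1, C('a')=2, C('e')=3, C('h')=4, C('m')=5, C('r')=7
L[0]='E': occ=0, LF[0]=C('E')+0=1+0=1
L[1]='r': occ=0, LF[1]=C('r')+0=7+0=7
L[2]='h': occ=0, LF[2]=C('h')+0=4+0=4
L[3]='m': occ=0, LF[3]=C('m')+0=5+0=5
L[4]='$': occ=0, LF[4]=C('$')+0=0+0=0
L[5]='m': occ=1, LF[5]=C('m')+1=5+1=6
L[6]='a': occ=0, LF[6]=C('a')+0=2+0=2
L[7]='e': occ=0, LF[7]=C('e')+0=3+0=3

Answer: 1 7 4 5 0 6 2 3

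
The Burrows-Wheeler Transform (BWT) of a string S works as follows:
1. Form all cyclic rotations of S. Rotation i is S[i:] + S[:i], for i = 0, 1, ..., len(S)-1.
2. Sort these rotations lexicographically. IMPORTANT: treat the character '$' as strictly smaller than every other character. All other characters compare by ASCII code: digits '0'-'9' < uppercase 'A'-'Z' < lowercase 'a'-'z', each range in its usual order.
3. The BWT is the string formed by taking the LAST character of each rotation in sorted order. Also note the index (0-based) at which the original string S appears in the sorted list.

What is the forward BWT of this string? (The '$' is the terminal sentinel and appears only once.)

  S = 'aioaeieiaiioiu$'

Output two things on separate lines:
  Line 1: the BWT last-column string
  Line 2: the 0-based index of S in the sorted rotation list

All 15 rotations (rotation i = S[i:]+S[:i]):
  rot[0] = aioaeieiaiioiu$
  rot[1] = ioaeieiaiioiu$a
  rot[2] = oaeieiaiioiu$ai
  rot[3] = aeieiaiioiu$aio
  rot[4] = eieiaiioiu$aioa
  rot[5] = ieiaiioiu$aioae
  rot[6] = eiaiioiu$aioaei
  rot[7] = iaiioiu$aioaeie
  rot[8] = aiioiu$aioaeiei
  rot[9] = iioiu$aioaeieia
  rot[10] = ioiu$aioaeieiai
  rot[11] = oiu$aioaeieiaii
  rot[12] = iu$aioaeieiaiio
  rot[13] = u$aioaeieiaiioi
  rot[14] = $aioaeieiaiioiu
Sorted (with $ < everything):
  sorted[0] = $aioaeieiaiioiu  (last char: 'u')
  sorted[1] = aeieiaiioiu$aio  (last char: 'o')
  sorted[2] = aiioiu$aioaeiei  (last char: 'i')
  sorted[3] = aioaeieiaiioiu$  (last char: '$')
  sorted[4] = eiaiioiu$aioaei  (last char: 'i')
  sorted[5] = eieiaiioiu$aioa  (last char: 'a')
  sorted[6] = iaiioiu$aioaeie  (last char: 'e')
  sorted[7] = ieiaiioiu$aioae  (last char: 'e')
  sorted[8] = iioiu$aioaeieia  (last char: 'a')
  sorted[9] = ioaeieiaiioiu$a  (last char: 'a')
  sorted[10] = ioiu$aioaeieiai  (last char: 'i')
  sorted[11] = iu$aioaeieiaiio  (last char: 'o')
  sorted[12] = oaeieiaiioiu$ai  (last char: 'i')
  sorted[13] = oiu$aioaeieiaii  (last char: 'i')
  sorted[14] = u$aioaeieiaiioi  (last char: 'i')
Last column: uoi$iaeeaaioiii
Original string S is at sorted index 3

Answer: uoi$iaeeaaioiii
3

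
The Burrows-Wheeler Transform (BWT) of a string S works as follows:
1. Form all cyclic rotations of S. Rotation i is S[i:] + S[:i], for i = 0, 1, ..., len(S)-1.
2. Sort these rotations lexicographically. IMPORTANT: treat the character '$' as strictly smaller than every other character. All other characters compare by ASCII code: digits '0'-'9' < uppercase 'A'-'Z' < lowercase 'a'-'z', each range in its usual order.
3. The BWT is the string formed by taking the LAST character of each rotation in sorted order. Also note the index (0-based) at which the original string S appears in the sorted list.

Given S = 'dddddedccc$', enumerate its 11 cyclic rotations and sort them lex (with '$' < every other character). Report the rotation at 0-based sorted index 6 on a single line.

Answer: ddddedccc$d

Derivation:
All 11 rotations (rotation i = S[i:]+S[:i]):
  rot[0] = dddddedccc$
  rot[1] = ddddedccc$d
  rot[2] = dddedccc$dd
  rot[3] = ddedccc$ddd
  rot[4] = dedccc$dddd
  rot[5] = edccc$ddddd
  rot[6] = dccc$ddddde
  rot[7] = ccc$ddddded
  rot[8] = cc$dddddedc
  rot[9] = c$dddddedcc
  rot[10] = $dddddedccc
Sorted (with $ < everything):
  sorted[0] = $dddddedccc
  sorted[1] = c$dddddedcc
  sorted[2] = cc$dddddedc
  sorted[3] = ccc$ddddded
  sorted[4] = dccc$ddddde
  sorted[5] = dddddedccc$
  sorted[6] = ddddedccc$d
  sorted[7] = dddedccc$dd
  sorted[8] = ddedccc$ddd
  sorted[9] = dedccc$dddd
  sorted[10] = edccc$ddddd
sorted[6] = ddddedccc$d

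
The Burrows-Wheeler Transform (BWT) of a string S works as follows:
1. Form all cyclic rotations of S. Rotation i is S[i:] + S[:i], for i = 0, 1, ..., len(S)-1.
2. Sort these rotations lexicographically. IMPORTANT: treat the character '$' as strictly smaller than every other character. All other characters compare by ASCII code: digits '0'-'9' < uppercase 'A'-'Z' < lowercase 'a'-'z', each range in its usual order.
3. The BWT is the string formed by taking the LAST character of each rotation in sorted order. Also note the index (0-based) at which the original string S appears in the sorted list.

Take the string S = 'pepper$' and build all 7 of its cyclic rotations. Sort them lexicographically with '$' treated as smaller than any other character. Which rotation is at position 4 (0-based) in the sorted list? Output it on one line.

All 7 rotations (rotation i = S[i:]+S[:i]):
  rot[0] = pepper$
  rot[1] = epper$p
  rot[2] = pper$pe
  rot[3] = per$pep
  rot[4] = er$pepp
  rot[5] = r$peppe
  rot[6] = $pepper
Sorted (with $ < everything):
  sorted[0] = $pepper
  sorted[1] = epper$p
  sorted[2] = er$pepp
  sorted[3] = pepper$
  sorted[4] = per$pep
  sorted[5] = pper$pe
  sorted[6] = r$peppe
sorted[4] = per$pep

Answer: per$pep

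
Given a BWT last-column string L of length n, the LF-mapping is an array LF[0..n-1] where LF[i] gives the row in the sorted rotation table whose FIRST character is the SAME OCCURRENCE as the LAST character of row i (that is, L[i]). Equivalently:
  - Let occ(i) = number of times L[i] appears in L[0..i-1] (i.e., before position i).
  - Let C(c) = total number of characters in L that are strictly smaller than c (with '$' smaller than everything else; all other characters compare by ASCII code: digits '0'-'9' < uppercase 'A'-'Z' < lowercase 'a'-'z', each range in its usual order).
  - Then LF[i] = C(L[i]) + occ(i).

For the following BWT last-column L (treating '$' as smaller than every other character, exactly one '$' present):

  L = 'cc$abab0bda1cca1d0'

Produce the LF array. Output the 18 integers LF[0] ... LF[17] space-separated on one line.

Answer: 12 13 0 5 9 6 10 1 11 16 7 3 14 15 8 4 17 2

Derivation:
Char counts: '$':1, '0':2, '1':2, 'a':4, 'b':3, 'c':4, 'd':2
C (first-col start): C('$')=0, C('0')=1, C('1')=3, C('a')=5, C('b')=9, C('c')=12, C('d')=16
L[0]='c': occ=0, LF[0]=C('c')+0=12+0=12
L[1]='c': occ=1, LF[1]=C('c')+1=12+1=13
L[2]='$': occ=0, LF[2]=C('$')+0=0+0=0
L[3]='a': occ=0, LF[3]=C('a')+0=5+0=5
L[4]='b': occ=0, LF[4]=C('b')+0=9+0=9
L[5]='a': occ=1, LF[5]=C('a')+1=5+1=6
L[6]='b': occ=1, LF[6]=C('b')+1=9+1=10
L[7]='0': occ=0, LF[7]=C('0')+0=1+0=1
L[8]='b': occ=2, LF[8]=C('b')+2=9+2=11
L[9]='d': occ=0, LF[9]=C('d')+0=16+0=16
L[10]='a': occ=2, LF[10]=C('a')+2=5+2=7
L[11]='1': occ=0, LF[11]=C('1')+0=3+0=3
L[12]='c': occ=2, LF[12]=C('c')+2=12+2=14
L[13]='c': occ=3, LF[13]=C('c')+3=12+3=15
L[14]='a': occ=3, LF[14]=C('a')+3=5+3=8
L[15]='1': occ=1, LF[15]=C('1')+1=3+1=4
L[16]='d': occ=1, LF[16]=C('d')+1=16+1=17
L[17]='0': occ=1, LF[17]=C('0')+1=1+1=2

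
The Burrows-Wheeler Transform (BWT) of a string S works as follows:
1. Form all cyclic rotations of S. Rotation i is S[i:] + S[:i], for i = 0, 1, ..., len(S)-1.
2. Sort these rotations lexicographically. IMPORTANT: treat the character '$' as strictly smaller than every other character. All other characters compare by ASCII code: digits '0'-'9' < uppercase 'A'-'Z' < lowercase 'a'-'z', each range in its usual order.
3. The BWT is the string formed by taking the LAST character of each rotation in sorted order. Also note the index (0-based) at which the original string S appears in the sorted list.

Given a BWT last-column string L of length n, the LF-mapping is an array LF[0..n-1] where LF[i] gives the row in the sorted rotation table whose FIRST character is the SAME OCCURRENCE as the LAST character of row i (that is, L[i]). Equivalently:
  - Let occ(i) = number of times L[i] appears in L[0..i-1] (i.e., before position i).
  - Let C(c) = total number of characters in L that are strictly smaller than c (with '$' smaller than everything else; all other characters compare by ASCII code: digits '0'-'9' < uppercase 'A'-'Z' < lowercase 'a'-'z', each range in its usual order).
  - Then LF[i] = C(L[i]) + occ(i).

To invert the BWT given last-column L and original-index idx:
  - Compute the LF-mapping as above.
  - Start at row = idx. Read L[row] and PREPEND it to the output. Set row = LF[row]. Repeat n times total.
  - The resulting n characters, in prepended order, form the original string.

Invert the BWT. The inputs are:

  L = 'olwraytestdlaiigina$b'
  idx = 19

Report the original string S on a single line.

LF mapping: 14 11 19 15 1 20 17 6 16 18 5 12 2 8 9 7 10 13 3 0 4
Walk LF starting at row 19, prepending L[row]:
  step 1: row=19, L[19]='$', prepend. Next row=LF[19]=0
  step 2: row=0, L[0]='o', prepend. Next row=LF[0]=14
  step 3: row=14, L[14]='i', prepend. Next row=LF[14]=9
  step 4: row=9, L[9]='t', prepend. Next row=LF[9]=18
  step 5: row=18, L[18]='a', prepend. Next row=LF[18]=3
  step 6: row=3, L[3]='r', prepend. Next row=LF[3]=15
  step 7: row=15, L[15]='g', prepend. Next row=LF[15]=7
  step 8: row=7, L[7]='e', prepend. Next row=LF[7]=6
  step 9: row=6, L[6]='t', prepend. Next row=LF[6]=17
  step 10: row=17, L[17]='n', prepend. Next row=LF[17]=13
  step 11: row=13, L[13]='i', prepend. Next row=LF[13]=8
  step 12: row=8, L[8]='s', prepend. Next row=LF[8]=16
  step 13: row=16, L[16]='i', prepend. Next row=LF[16]=10
  step 14: row=10, L[10]='d', prepend. Next row=LF[10]=5
  step 15: row=5, L[5]='y', prepend. Next row=LF[5]=20
  step 16: row=20, L[20]='b', prepend. Next row=LF[20]=4
  step 17: row=4, L[4]='a', prepend. Next row=LF[4]=1
  step 18: row=1, L[1]='l', prepend. Next row=LF[1]=11
  step 19: row=11, L[11]='l', prepend. Next row=LF[11]=12
  step 20: row=12, L[12]='a', prepend. Next row=LF[12]=2
  step 21: row=2, L[2]='w', prepend. Next row=LF[2]=19
Reversed output: wallabydisintegratio$

Answer: wallabydisintegratio$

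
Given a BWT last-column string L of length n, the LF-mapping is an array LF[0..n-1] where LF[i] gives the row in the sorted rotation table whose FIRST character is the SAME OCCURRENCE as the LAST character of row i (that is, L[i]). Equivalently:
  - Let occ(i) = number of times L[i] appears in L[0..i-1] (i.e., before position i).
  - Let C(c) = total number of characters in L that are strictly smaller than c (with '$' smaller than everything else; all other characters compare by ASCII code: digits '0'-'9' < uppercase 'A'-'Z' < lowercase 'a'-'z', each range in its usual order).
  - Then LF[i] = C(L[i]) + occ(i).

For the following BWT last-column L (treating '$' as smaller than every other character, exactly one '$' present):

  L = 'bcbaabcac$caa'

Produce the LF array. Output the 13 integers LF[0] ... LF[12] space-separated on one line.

Answer: 6 9 7 1 2 8 10 3 11 0 12 4 5

Derivation:
Char counts: '$':1, 'a':5, 'b':3, 'c':4
C (first-col start): C('$')=0, C('a')=1, C('b')=6, C('c')=9
L[0]='b': occ=0, LF[0]=C('b')+0=6+0=6
L[1]='c': occ=0, LF[1]=C('c')+0=9+0=9
L[2]='b': occ=1, LF[2]=C('b')+1=6+1=7
L[3]='a': occ=0, LF[3]=C('a')+0=1+0=1
L[4]='a': occ=1, LF[4]=C('a')+1=1+1=2
L[5]='b': occ=2, LF[5]=C('b')+2=6+2=8
L[6]='c': occ=1, LF[6]=C('c')+1=9+1=10
L[7]='a': occ=2, LF[7]=C('a')+2=1+2=3
L[8]='c': occ=2, LF[8]=C('c')+2=9+2=11
L[9]='$': occ=0, LF[9]=C('$')+0=0+0=0
L[10]='c': occ=3, LF[10]=C('c')+3=9+3=12
L[11]='a': occ=3, LF[11]=C('a')+3=1+3=4
L[12]='a': occ=4, LF[12]=C('a')+4=1+4=5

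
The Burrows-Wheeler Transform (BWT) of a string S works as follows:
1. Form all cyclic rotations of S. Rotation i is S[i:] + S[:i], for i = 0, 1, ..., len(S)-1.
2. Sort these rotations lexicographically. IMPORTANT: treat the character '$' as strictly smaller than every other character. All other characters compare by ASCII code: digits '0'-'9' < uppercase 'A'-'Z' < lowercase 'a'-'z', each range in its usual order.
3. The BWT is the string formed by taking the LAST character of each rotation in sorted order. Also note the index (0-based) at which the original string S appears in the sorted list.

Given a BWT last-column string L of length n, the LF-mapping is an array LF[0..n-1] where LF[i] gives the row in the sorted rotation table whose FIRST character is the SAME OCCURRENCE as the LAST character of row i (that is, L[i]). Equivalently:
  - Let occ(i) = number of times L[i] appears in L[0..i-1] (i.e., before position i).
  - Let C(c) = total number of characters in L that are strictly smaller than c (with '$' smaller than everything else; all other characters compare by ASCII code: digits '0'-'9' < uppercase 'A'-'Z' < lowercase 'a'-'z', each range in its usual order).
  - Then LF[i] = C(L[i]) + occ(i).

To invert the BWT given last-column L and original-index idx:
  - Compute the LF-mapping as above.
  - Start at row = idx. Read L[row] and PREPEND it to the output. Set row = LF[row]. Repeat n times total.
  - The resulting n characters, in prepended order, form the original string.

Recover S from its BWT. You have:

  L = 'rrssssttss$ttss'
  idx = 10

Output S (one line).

Answer: sttsssttssssrr$

Derivation:
LF mapping: 1 2 3 4 5 6 11 12 7 8 0 13 14 9 10
Walk LF starting at row 10, prepending L[row]:
  step 1: row=10, L[10]='$', prepend. Next row=LF[10]=0
  step 2: row=0, L[0]='r', prepend. Next row=LF[0]=1
  step 3: row=1, L[1]='r', prepend. Next row=LF[1]=2
  step 4: row=2, L[2]='s', prepend. Next row=LF[2]=3
  step 5: row=3, L[3]='s', prepend. Next row=LF[3]=4
  step 6: row=4, L[4]='s', prepend. Next row=LF[4]=5
  step 7: row=5, L[5]='s', prepend. Next row=LF[5]=6
  step 8: row=6, L[6]='t', prepend. Next row=LF[6]=11
  step 9: row=11, L[11]='t', prepend. Next row=LF[11]=13
  step 10: row=13, L[13]='s', prepend. Next row=LF[13]=9
  step 11: row=9, L[9]='s', prepend. Next row=LF[9]=8
  step 12: row=8, L[8]='s', prepend. Next row=LF[8]=7
  step 13: row=7, L[7]='t', prepend. Next row=LF[7]=12
  step 14: row=12, L[12]='t', prepend. Next row=LF[12]=14
  step 15: row=14, L[14]='s', prepend. Next row=LF[14]=10
Reversed output: sttsssttssssrr$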